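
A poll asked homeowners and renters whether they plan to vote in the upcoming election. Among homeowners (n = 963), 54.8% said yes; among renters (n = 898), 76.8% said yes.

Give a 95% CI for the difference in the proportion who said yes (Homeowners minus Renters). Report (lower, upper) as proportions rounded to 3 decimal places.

(-0.262, -0.178)

The two standard errors are √(0.5480×0.4520/963) = 0.01604 and √(0.7680×0.2320/898) = 0.01409.
Because the samples are independent, SE_diff = √(0.01604² + 0.01409²) = 0.02135.
Using z* = 1.960 for 95%, ME = 1.960 × 0.02135 = 0.04185.
p̂₁ − p̂₂ = -0.2200; interval -0.2200 ± 0.04185 gives (-0.262, -0.178).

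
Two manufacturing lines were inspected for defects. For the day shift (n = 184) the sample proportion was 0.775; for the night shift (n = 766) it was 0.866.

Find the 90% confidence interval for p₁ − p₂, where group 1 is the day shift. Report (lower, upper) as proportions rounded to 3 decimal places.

The two standard errors are √(0.7750×0.2250/184) = 0.03078 and √(0.8660×0.1340/766) = 0.01231.
Because the samples are independent, SE_diff = √(0.03078² + 0.01231²) = 0.03315.
Using z* = 1.645 for 90%, ME = 1.645 × 0.03315 = 0.05453.
p̂₁ − p̂₂ = -0.0910; interval -0.0910 ± 0.05453 gives (-0.146, -0.036).

(-0.146, -0.036)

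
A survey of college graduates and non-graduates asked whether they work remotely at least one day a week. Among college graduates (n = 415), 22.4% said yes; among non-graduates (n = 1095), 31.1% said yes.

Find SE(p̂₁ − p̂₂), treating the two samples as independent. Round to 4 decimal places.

Each SE is √(p̂(1−p̂)/n): √(0.2240·0.7760/415) = 0.02047 and √(0.3110·0.6890/1095) = 0.01399.
SE(p̂₁ − p̂₂) = √(SE₁² + SE₂²) = √(0.0004190209 + 0.0001957201) = 0.02479, since the two samples are independent.

0.0248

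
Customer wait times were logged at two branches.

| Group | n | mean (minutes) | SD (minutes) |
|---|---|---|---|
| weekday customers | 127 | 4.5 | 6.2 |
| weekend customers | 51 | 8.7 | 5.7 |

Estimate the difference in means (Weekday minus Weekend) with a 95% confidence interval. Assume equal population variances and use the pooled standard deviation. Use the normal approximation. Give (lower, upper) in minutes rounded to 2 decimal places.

Pooled variance s_p² = [126·6.2² + 50·5.7²] / (127+51−2) = 36.7497, so s_p = 6.0622.
SE_diff = s_p·√(1/n₁ + 1/n₂) = 6.0622·√(1/127 + 1/51) = 1.0050.
z* = 1.960; margin = 1.960 × 1.0050 = 1.9698.
Difference = 4.5 − 8.7 = -4.2000.
-4.2000 ± 1.9698 → (-6.17, -2.23).

(-6.17, -2.23)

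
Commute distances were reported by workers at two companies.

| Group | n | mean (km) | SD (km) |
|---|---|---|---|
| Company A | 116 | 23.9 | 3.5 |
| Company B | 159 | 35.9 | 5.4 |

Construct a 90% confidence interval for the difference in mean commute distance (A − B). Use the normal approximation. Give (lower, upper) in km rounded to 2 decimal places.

Per-group SEs: s₁/√n₁ = 3.5/√116 = 0.3250, s₂/√n₂ = 5.4/√159 = 0.4282.
Unpooled SE of the difference: √(0.105625 + 0.18335524) = 0.5376.
Margin of error = z* · SE = 1.645 × 0.5376 = 0.8844.
x̄₁ − x̄₂ = 23.9 − 35.9 = -12.0000.
CI: -12.0000 ± 0.8844 = (-12.88, -11.12).

(-12.88, -11.12)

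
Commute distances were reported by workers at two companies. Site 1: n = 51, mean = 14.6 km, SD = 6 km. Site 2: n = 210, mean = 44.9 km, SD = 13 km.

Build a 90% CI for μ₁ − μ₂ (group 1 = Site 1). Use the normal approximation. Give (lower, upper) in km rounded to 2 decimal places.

Per-group SEs: s₁/√n₁ = 6/√51 = 0.8402, s₂/√n₂ = 13/√210 = 0.8971.
Unpooled SE of the difference: √(0.70593604 + 0.80478841) = 1.2291.
Margin of error = z* · SE = 1.645 × 1.2291 = 2.0219.
x̄₁ − x̄₂ = 14.6 − 44.9 = -30.3000.
CI: -30.3000 ± 2.0219 = (-32.32, -28.28).

(-32.32, -28.28)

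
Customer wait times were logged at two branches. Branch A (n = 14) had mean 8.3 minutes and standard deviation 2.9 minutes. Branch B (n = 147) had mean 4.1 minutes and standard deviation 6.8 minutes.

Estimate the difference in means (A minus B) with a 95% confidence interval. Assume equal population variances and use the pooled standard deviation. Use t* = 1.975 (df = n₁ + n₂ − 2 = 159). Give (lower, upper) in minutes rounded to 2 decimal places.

Pooled variance s_p² = [13·2.9² + 146·6.8²] / (14+147−2) = 43.1470, so s_p = 6.5686.
SE_diff = s_p·√(1/n₁ + 1/n₂) = 6.5686·√(1/14 + 1/147) = 1.8372.
t* = 1.975; margin = 1.975 × 1.8372 = 3.6285.
Difference = 8.3 − 4.1 = 4.2000.
4.2000 ± 3.6285 → (0.57, 7.83).

(0.57, 7.83)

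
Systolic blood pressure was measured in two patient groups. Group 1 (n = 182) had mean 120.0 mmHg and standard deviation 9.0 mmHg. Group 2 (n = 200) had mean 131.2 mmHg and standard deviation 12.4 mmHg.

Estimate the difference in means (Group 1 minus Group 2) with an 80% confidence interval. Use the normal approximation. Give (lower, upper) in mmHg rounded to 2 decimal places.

Per-group SEs: s₁/√n₁ = 9.0/√182 = 0.6671, s₂/√n₂ = 12.4/√200 = 0.8768.
Unpooled SE of the difference: √(0.44502241 + 0.76877824) = 1.1017.
Margin of error = z* · SE = 1.282 × 1.1017 = 1.4124.
x̄₁ − x̄₂ = 120.0 − 131.2 = -11.2000.
CI: -11.2000 ± 1.4124 = (-12.61, -9.79).

(-12.61, -9.79)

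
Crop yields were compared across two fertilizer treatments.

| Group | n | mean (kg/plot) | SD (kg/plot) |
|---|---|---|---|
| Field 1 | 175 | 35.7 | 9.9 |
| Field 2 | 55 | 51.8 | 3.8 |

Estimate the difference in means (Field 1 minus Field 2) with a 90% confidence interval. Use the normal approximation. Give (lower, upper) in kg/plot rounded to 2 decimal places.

Per-group SEs: s₁/√n₁ = 9.9/√175 = 0.7484, s₂/√n₂ = 3.8/√55 = 0.5124.
Unpooled SE of the difference: √(0.56010256 + 0.26255376) = 0.9070.
Margin of error = z* · SE = 1.645 × 0.9070 = 1.4920.
x̄₁ − x̄₂ = 35.7 − 51.8 = -16.1000.
CI: -16.1000 ± 1.4920 = (-17.59, -14.61).

(-17.59, -14.61)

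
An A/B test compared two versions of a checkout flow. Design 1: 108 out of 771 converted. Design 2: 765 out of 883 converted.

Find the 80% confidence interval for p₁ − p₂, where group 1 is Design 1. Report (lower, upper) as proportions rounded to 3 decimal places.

(-0.748, -0.705)

First, p̂₁ = 108/771 = 0.1401; p̂₂ = 765/883 = 0.8664.
The two standard errors are √(0.1401×0.8599/771) = 0.01250 and √(0.8664×0.1336/883) = 0.01145.
Because the samples are independent, SE_diff = √(0.01250² + 0.01145²) = 0.01695.
Using z* = 1.282 for 80%, ME = 1.282 × 0.01695 = 0.02173.
p̂₁ − p̂₂ = -0.7263; interval -0.7263 ± 0.02173 gives (-0.748, -0.705).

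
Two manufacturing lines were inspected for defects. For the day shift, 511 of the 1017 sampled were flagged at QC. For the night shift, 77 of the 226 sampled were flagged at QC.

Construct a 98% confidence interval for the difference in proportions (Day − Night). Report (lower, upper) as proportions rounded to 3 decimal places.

(0.080, 0.244)

First, p̂₁ = 511/1017 = 0.5025; p̂₂ = 77/226 = 0.3407.
The two standard errors are √(0.5025×0.4975/1017) = 0.01568 and √(0.3407×0.6593/226) = 0.03153.
Because the samples are independent, SE_diff = √(0.01568² + 0.03153²) = 0.03521.
Using z* = 2.326 for 98%, ME = 2.326 × 0.03521 = 0.08190.
p̂₁ − p̂₂ = 0.1618; interval 0.1618 ± 0.08190 gives (0.080, 0.244).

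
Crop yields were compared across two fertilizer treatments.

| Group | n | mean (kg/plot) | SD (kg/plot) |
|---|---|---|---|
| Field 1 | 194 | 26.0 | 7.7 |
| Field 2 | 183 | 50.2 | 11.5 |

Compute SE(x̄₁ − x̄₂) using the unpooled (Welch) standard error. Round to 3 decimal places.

Standard errors of each mean: 7.7/√194 = 0.5528 and 11.5/√183 = 0.8501.
SE(x̄₁ − x̄₂) = √(0.5528² + 0.8501²) = 1.0140 for independent samples with unequal variances.

1.014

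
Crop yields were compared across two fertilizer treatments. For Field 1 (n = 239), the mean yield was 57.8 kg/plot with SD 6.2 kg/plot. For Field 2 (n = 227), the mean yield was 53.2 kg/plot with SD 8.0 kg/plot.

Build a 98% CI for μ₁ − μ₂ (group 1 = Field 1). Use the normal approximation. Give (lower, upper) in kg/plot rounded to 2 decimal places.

Standard errors of each mean: 6.2/√239 = 0.4010 and 8.0/√227 = 0.5310.
SE(x̄₁ − x̄₂) = √(0.4010² + 0.5310²) = 0.6654 for independent samples with unequal variances.
With z* = 2.326, the margin is 2.326 × 0.6654 = 1.5477.
x̄₁ − x̄₂ = 57.8 − 53.2 = 4.6000; the interval is 4.6000 ± 1.5477 = (3.05, 6.15).

(3.05, 6.15)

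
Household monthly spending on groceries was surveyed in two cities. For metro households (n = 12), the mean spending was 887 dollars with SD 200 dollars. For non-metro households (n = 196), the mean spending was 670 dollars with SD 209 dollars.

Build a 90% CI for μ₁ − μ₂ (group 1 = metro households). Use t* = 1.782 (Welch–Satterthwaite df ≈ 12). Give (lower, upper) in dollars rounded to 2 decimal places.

SE₁ = s₁/√n₁ = 200/√12 = 57.7350; SE₂ = 209/√196 = 14.9286.
Independent samples, unequal variances: SE_diff = √(SE₁² + SE₂²) = √(3333.330225 + 222.86309796) = 59.6338.
t* = 1.782, so margin of error = 1.782 × 59.6338 = 106.2674.
Difference in means = 887 − 670 = 217.0000.
217.0000 ± 106.2674 → (110.73, 323.27).

(110.73, 323.27)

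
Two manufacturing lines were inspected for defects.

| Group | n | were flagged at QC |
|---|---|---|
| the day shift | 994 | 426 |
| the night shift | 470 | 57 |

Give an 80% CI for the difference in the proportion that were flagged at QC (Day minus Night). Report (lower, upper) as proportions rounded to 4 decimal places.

(0.2794, 0.3352)

First, p̂₁ = 426/994 = 0.4286; p̂₂ = 57/470 = 0.1213.
The two standard errors are √(0.4286×0.5714/994) = 0.01570 and √(0.1213×0.8787/470) = 0.01506.
Because the samples are independent, SE_diff = √(0.01570² + 0.01506²) = 0.02176.
Using z* = 1.282 for 80%, ME = 1.282 × 0.02176 = 0.02790.
p̂₁ − p̂₂ = 0.3073; interval 0.3073 ± 0.02790 gives (0.2794, 0.3352).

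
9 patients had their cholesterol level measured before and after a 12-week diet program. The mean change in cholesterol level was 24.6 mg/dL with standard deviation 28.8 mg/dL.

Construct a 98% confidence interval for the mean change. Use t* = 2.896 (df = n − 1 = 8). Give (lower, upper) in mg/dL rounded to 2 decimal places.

(-3.20, 52.40)

This is a matched-pairs design, so SE = s_d/√n = 28.8/√9 = 9.6000.
Margin = 2.896 × 9.6000 = 27.8016; the interval is 24.6 ± 27.8016 = (-3.20, 52.40).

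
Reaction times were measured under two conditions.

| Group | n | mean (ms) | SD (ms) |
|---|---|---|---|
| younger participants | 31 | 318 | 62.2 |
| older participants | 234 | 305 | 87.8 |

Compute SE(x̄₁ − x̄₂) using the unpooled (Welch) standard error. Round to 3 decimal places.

Per-group SEs: s₁/√n₁ = 62.2/√31 = 11.1714, s₂/√n₂ = 87.8/√234 = 5.7397.
Unpooled SE of the difference: √(124.80017796 + 32.94415609) = 12.5596.

12.560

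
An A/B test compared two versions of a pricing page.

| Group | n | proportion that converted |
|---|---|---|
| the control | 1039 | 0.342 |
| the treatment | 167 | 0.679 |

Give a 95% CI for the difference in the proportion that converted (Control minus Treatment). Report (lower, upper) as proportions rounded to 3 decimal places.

The two standard errors are √(0.3420×0.6580/1039) = 0.01472 and √(0.6790×0.3210/167) = 0.03613.
Because the samples are independent, SE_diff = √(0.01472² + 0.03613²) = 0.03901.
Using z* = 1.960 for 95%, ME = 1.960 × 0.03901 = 0.07646.
p̂₁ − p̂₂ = -0.3370; interval -0.3370 ± 0.07646 gives (-0.413, -0.261).

(-0.413, -0.261)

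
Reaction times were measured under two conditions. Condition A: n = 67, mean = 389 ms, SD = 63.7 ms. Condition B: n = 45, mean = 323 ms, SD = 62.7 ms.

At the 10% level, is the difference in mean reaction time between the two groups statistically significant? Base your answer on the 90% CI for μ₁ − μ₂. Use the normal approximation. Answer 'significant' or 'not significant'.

significant

Per-group SEs: s₁/√n₁ = 63.7/√67 = 7.7822, s₂/√n₂ = 62.7/√45 = 9.3468.
Unpooled SE of the difference: √(60.56263684 + 87.36267024) = 12.1625.
Margin of error = z* · SE = 1.645 × 12.1625 = 20.0073.
x̄₁ − x̄₂ = 389 − 323 = 66.0000.
CI: 66.0000 ± 20.0073 = (45.9927, 86.0073).
The interval (45.9927, 86.0073) does not contain 0, so the difference is significant.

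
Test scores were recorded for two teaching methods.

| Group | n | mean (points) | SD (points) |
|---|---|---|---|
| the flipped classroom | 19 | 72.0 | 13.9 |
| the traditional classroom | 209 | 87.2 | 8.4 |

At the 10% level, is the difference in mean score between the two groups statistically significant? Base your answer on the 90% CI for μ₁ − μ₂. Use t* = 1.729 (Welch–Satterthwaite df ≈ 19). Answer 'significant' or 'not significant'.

Standard errors of each mean: 13.9/√19 = 3.1889 and 8.4/√209 = 0.5810.
SE(x̄₁ − x̄₂) = √(3.1889² + 0.5810²) = 3.2414 for independent samples with unequal variances.
With t* = 1.729, the margin is 1.729 × 3.2414 = 5.6044.
x̄₁ − x̄₂ = 72.0 − 87.2 = -15.2000; the interval is -15.2000 ± 5.6044 = (-20.8044, -9.5956).
The interval (-20.8044, -9.5956) does not contain 0, so the difference is significant.

significant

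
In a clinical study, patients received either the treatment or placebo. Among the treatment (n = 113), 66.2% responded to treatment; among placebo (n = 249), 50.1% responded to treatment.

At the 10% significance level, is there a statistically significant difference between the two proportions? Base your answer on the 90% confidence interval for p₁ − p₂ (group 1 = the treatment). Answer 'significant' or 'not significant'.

significant

SE₁ = √(p̂₁(1−p̂₁)/n₁) = √(0.6620·0.3380/113) = 0.04450; SE₂ = √(0.5010·0.4990/249) = 0.03169.
Independent samples: SE of the difference = √(SE₁² + SE₂²) = √(0.00198025 + 0.0010042561) = 0.05463.
z* for 90% confidence is 1.645, so the margin of error is 1.645 × 0.05463 = 0.08987.
Point estimate p̂₁ − p̂₂ = 0.6620 − 0.5010 = 0.1610.
0.1610 ± 0.08987 → (0.07113, 0.25087).
The interval (0.07113, 0.25087) does not contain 0, so the difference is significant.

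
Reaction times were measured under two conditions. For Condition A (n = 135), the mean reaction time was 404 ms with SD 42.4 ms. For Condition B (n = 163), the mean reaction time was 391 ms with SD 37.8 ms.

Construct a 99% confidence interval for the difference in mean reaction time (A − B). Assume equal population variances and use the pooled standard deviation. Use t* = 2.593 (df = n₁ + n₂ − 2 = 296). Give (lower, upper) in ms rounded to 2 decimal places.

Pooled variance s_p² = [134·42.4² + 162·37.8²] / (135+163−2) = 1595.8511, so s_p = 39.9481.
SE_diff = s_p·√(1/n₁ + 1/n₂) = 39.9481·√(1/135 + 1/163) = 4.6488.
t* = 2.593; margin = 2.593 × 4.6488 = 12.0543.
Difference = 404 − 391 = 13.0000.
13.0000 ± 12.0543 → (0.95, 25.05).

(0.95, 25.05)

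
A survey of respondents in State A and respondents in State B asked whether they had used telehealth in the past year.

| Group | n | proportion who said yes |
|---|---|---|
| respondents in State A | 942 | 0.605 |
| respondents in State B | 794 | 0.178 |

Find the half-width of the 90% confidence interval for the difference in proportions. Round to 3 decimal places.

The two standard errors are √(0.6050×0.3950/942) = 0.01593 and √(0.1780×0.8220/794) = 0.01357.
Because the samples are independent, SE_diff = √(0.01593² + 0.01357²) = 0.02093.
Using z* = 1.645 for 90%, ME = 1.645 × 0.02093 = 0.03443.

0.034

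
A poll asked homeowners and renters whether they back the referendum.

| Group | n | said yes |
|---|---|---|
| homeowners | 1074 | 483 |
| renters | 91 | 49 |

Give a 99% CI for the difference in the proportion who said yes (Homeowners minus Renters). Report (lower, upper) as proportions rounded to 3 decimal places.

Sample proportions: 483/1074 = 0.4497, 49/91 = 0.5385.
Each SE is √(p̂(1−p̂)/n): √(0.4497·0.5503/1074) = 0.01518 and √(0.5385·0.4615/91) = 0.05226.
SE(p̂₁ − p̂₂) = √(SE₁² + SE₂²) = √(0.0002304324 + 0.0027311076) = 0.05442, since the two samples are independent.
At 99% confidence z* = 2.576; margin = 2.576 × 0.05442 = 0.14019.
The difference is 0.4497 − 0.5385 = -0.0888, so the interval is -0.0888 ± 0.14019 = (-0.229, 0.051).

(-0.229, 0.051)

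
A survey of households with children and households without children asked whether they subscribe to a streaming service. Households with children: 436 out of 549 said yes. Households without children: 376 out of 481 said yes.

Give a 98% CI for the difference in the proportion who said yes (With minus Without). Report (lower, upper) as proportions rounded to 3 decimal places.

(-0.047, 0.072)

Sample proportions: 436/549 = 0.7942, 376/481 = 0.7817.
Each SE is √(p̂(1−p̂)/n): √(0.7942·0.2058/549) = 0.01725 and √(0.7817·0.2183/481) = 0.01884.
SE(p̂₁ − p̂₂) = √(SE₁² + SE₂²) = √(0.0002975625 + 0.0003549456) = 0.02554, since the two samples are independent.
At 98% confidence z* = 2.326; margin = 2.326 × 0.02554 = 0.05941.
The difference is 0.7942 − 0.7817 = 0.0125, so the interval is 0.0125 ± 0.05941 = (-0.047, 0.072).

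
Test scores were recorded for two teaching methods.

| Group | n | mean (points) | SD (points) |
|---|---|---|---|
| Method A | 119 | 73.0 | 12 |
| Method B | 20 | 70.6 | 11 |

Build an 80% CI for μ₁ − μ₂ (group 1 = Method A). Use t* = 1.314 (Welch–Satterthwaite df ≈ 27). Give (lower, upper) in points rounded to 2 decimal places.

(-1.14, 5.94)

Standard errors of each mean: 12/√119 = 1.1000 and 11/√20 = 2.4597.
SE(x̄₁ − x̄₂) = √(1.1000² + 2.4597²) = 2.6945 for independent samples with unequal variances.
With t* = 1.314, the margin is 1.314 × 2.6945 = 3.5406.
x̄₁ − x̄₂ = 73.0 − 70.6 = 2.4000; the interval is 2.4000 ± 3.5406 = (-1.14, 5.94).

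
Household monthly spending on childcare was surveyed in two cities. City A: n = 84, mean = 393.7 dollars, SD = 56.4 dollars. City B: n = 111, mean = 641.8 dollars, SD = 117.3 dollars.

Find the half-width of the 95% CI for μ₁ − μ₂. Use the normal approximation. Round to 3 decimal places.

SE₁ = s₁/√n₁ = 56.4/√84 = 6.1537; SE₂ = 117.3/√111 = 11.1336.
Independent samples, unequal variances: SE_diff = √(SE₁² + SE₂²) = √(37.86802369 + 123.95704896) = 12.7210.
z* = 1.960, so margin of error = 1.960 × 12.7210 = 24.9332.

24.933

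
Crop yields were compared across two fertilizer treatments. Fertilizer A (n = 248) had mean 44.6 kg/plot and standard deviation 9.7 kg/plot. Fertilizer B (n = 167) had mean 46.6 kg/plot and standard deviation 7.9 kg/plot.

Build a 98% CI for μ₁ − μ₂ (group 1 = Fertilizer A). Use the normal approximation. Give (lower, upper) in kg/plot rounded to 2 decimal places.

Standard errors of each mean: 9.7/√248 = 0.6160 and 7.9/√167 = 0.6113.
SE(x̄₁ − x̄₂) = √(0.6160² + 0.6113²) = 0.8678 for independent samples with unequal variances.
With z* = 2.326, the margin is 2.326 × 0.8678 = 2.0185.
x̄₁ − x̄₂ = 44.6 − 46.6 = -2.0000; the interval is -2.0000 ± 2.0185 = (-4.02, 0.02).

(-4.02, 0.02)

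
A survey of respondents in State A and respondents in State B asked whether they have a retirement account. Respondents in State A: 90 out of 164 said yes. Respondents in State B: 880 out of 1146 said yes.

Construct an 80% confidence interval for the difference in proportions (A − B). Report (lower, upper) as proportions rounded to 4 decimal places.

Sample proportions: 90/164 = 0.5488, 880/1146 = 0.7679.
Each SE is √(p̂(1−p̂)/n): √(0.5488·0.4512/164) = 0.03886 and √(0.7679·0.2321/1146) = 0.01247.
SE(p̂₁ − p̂₂) = √(SE₁² + SE₂²) = √(0.0015100996 + 0.0001555009) = 0.04081, since the two samples are independent.
At 80% confidence z* = 1.282; margin = 1.282 × 0.04081 = 0.05232.
The difference is 0.5488 − 0.7679 = -0.2191, so the interval is -0.2191 ± 0.05232 = (-0.2714, -0.1668).

(-0.2714, -0.1668)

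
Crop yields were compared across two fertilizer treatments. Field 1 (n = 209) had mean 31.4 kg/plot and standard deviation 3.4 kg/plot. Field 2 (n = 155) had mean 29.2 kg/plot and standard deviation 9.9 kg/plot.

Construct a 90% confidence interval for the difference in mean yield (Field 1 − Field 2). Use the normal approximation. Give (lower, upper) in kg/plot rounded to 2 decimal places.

(0.84, 3.56)

Standard errors of each mean: 3.4/√209 = 0.2352 and 9.9/√155 = 0.7952.
SE(x̄₁ − x̄₂) = √(0.2352² + 0.7952²) = 0.8293 for independent samples with unequal variances.
With z* = 1.645, the margin is 1.645 × 0.8293 = 1.3642.
x̄₁ − x̄₂ = 31.4 − 29.2 = 2.2000; the interval is 2.2000 ± 1.3642 = (0.84, 3.56).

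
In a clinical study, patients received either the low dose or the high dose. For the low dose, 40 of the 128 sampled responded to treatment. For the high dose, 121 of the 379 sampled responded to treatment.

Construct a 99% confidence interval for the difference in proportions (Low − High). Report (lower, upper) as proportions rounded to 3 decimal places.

First, p̂₁ = 40/128 = 0.3125; p̂₂ = 121/379 = 0.3193.
The two standard errors are √(0.3125×0.6875/128) = 0.04097 and √(0.3193×0.6807/379) = 0.02395.
Because the samples are independent, SE_diff = √(0.04097² + 0.02395²) = 0.04746.
Using z* = 2.576 for 99%, ME = 2.576 × 0.04746 = 0.12226.
p̂₁ − p̂₂ = -0.0068; interval -0.0068 ± 0.12226 gives (-0.129, 0.115).

(-0.129, 0.115)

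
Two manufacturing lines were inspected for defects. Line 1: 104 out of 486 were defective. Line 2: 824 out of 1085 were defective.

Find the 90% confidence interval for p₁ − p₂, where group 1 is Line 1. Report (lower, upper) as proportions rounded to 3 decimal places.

(-0.583, -0.508)

First, p̂₁ = 104/486 = 0.2140; p̂₂ = 824/1085 = 0.7594.
The two standard errors are √(0.2140×0.7860/486) = 0.01860 and √(0.7594×0.2406/1085) = 0.01298.
Because the samples are independent, SE_diff = √(0.01860² + 0.01298²) = 0.02268.
Using z* = 1.645 for 90%, ME = 1.645 × 0.02268 = 0.03731.
p̂₁ − p̂₂ = -0.5454; interval -0.5454 ± 0.03731 gives (-0.583, -0.508).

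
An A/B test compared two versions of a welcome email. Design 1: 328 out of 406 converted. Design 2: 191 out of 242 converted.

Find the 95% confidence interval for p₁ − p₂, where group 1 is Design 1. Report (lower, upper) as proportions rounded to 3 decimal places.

(-0.045, 0.083)

p̂₁ = 328/406 = 0.8079 and p̂₂ = 191/242 = 0.7893.
SE₁ = √(p̂₁(1−p̂₁)/n₁) = √(0.8079·0.1921/406) = 0.01955; SE₂ = √(0.7893·0.2107/242) = 0.02621.
Independent samples: SE of the difference = √(SE₁² + SE₂²) = √(0.0003822025 + 0.0006869641) = 0.03270.
z* for 95% confidence is 1.960, so the margin of error is 1.960 × 0.03270 = 0.06409.
Point estimate p̂₁ − p̂₂ = 0.8079 − 0.7893 = 0.0186.
0.0186 ± 0.06409 → (-0.045, 0.083).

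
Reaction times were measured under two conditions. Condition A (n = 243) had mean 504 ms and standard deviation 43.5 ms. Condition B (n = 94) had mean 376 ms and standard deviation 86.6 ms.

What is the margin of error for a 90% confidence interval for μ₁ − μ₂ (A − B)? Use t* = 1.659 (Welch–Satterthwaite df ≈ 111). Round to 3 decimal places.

Standard errors of each mean: 43.5/√243 = 2.7905 and 86.6/√94 = 8.9321.
SE(x̄₁ − x̄₂) = √(2.7905² + 8.9321²) = 9.3578 for independent samples with unequal variances.
With t* = 1.659, the margin is 1.659 × 9.3578 = 15.5246.

15.525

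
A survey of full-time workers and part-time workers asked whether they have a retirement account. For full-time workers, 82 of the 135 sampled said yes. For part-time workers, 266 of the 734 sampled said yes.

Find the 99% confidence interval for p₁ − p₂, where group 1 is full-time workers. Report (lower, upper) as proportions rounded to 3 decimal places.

Sample proportions: 82/135 = 0.6074, 266/734 = 0.3624.
Each SE is √(p̂(1−p̂)/n): √(0.6074·0.3926/135) = 0.04203 and √(0.3624·0.6376/734) = 0.01774.
SE(p̂₁ − p̂₂) = √(SE₁² + SE₂²) = √(0.0017665209 + 0.0003147076) = 0.04562, since the two samples are independent.
At 99% confidence z* = 2.576; margin = 2.576 × 0.04562 = 0.11752.
The difference is 0.6074 − 0.3624 = 0.2450, so the interval is 0.2450 ± 0.11752 = (0.127, 0.363).

(0.127, 0.363)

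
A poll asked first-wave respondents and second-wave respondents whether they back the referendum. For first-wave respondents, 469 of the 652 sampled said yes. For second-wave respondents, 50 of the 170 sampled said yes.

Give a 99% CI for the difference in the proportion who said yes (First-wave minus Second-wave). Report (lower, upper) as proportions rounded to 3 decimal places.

(0.324, 0.526)

First, p̂₁ = 469/652 = 0.7193; p̂₂ = 50/170 = 0.2941.
The two standard errors are √(0.7193×0.2807/652) = 0.01760 and √(0.2941×0.7059/170) = 0.03495.
Because the samples are independent, SE_diff = √(0.01760² + 0.03495²) = 0.03913.
Using z* = 2.576 for 99%, ME = 2.576 × 0.03913 = 0.10080.
p̂₁ − p̂₂ = 0.4252; interval 0.4252 ± 0.10080 gives (0.324, 0.526).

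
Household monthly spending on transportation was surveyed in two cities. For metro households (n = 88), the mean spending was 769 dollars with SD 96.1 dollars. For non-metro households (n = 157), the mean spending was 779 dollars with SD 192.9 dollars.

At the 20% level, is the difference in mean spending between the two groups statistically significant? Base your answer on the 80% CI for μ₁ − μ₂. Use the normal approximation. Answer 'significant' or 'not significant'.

not significant

Standard errors of each mean: 96.1/√88 = 10.2443 and 192.9/√157 = 15.3951.
SE(x̄₁ − x̄₂) = √(10.2443² + 15.3951²) = 18.4920 for independent samples with unequal variances.
With z* = 1.282, the margin is 1.282 × 18.4920 = 23.7067.
x̄₁ − x̄₂ = 769 − 779 = -10.0000; the interval is -10.0000 ± 23.7067 = (-33.7067, 13.7067).
The interval (-33.7067, 13.7067) contains 0, so the difference is not significant.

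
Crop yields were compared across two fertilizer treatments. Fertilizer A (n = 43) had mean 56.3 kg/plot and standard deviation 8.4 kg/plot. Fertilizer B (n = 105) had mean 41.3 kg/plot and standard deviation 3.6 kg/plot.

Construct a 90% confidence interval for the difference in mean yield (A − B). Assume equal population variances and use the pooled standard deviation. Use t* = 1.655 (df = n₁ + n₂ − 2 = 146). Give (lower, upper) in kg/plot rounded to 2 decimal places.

(13.37, 16.63)

Pooled variance s_p² = [42·8.4² + 104·3.6²] / (43+105−2) = 29.5299, so s_p = 5.4341.
SE_diff = s_p·√(1/n₁ + 1/n₂) = 5.4341·√(1/43 + 1/105) = 0.9839.
t* = 1.655; margin = 1.655 × 0.9839 = 1.6284.
Difference = 56.3 − 41.3 = 15.0000.
15.0000 ± 1.6284 → (13.37, 16.63).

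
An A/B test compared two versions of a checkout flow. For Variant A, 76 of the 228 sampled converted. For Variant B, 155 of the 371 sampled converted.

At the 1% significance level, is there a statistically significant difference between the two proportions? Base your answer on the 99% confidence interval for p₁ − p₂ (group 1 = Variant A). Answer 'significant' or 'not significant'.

not significant

Sample proportions: 76/228 = 0.3333, 155/371 = 0.4178.
Each SE is √(p̂(1−p̂)/n): √(0.3333·0.6667/228) = 0.03122 and √(0.4178·0.5822/371) = 0.02561.
SE(p̂₁ − p̂₂) = √(SE₁² + SE₂²) = √(0.0009746884 + 0.0006558721) = 0.04038, since the two samples are independent.
At 99% confidence z* = 2.576; margin = 2.576 × 0.04038 = 0.10402.
The difference is 0.3333 − 0.4178 = -0.0845, so the interval is -0.0845 ± 0.10402 = (-0.18852, 0.01952).
The interval (-0.18852, 0.01952) contains 0, so the difference is not significant.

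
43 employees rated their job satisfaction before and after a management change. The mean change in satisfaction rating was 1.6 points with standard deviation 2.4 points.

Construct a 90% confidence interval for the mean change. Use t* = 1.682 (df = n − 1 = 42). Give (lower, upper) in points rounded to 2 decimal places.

Paired design: SE = s_d/√n = 2.4/√43 = 0.3660.
t* = 1.682; margin of error = 1.682 × 0.3660 = 0.6156.
1.6 ± 0.6156 → (0.98, 2.22).

(0.98, 2.22)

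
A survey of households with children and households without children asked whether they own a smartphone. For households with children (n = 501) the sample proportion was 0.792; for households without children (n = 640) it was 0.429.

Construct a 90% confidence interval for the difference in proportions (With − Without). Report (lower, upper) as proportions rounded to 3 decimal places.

(0.319, 0.407)

SE₁ = √(p̂₁(1−p̂₁)/n₁) = √(0.7920·0.2080/501) = 0.01813; SE₂ = √(0.4290·0.5710/640) = 0.01956.
Independent samples: SE of the difference = √(SE₁² + SE₂²) = √(0.0003286969 + 0.0003825936) = 0.02667.
z* for 90% confidence is 1.645, so the margin of error is 1.645 × 0.02667 = 0.04387.
Point estimate p̂₁ − p̂₂ = 0.7920 − 0.4290 = 0.3630.
0.3630 ± 0.04387 → (0.319, 0.407).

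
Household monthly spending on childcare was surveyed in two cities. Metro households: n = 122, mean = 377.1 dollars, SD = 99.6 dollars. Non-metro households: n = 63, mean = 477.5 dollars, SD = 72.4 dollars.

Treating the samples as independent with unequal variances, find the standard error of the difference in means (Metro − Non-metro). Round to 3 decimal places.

Standard errors of each mean: 99.6/√122 = 9.0174 and 72.4/√63 = 9.1215.
SE(x̄₁ − x̄₂) = √(9.0174² + 9.1215²) = 12.8264 for independent samples with unequal variances.

12.826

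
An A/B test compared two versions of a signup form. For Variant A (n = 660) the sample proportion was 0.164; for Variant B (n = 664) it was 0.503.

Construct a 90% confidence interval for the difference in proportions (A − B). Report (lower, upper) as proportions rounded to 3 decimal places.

(-0.379, -0.299)

Each SE is √(p̂(1−p̂)/n): √(0.1640·0.8360/660) = 0.01441 and √(0.5030·0.4970/664) = 0.01940.
SE(p̂₁ − p̂₂) = √(SE₁² + SE₂²) = √(0.0002076481 + 0.00037636) = 0.02417, since the two samples are independent.
At 90% confidence z* = 1.645; margin = 1.645 × 0.02417 = 0.03976.
The difference is 0.1640 − 0.5030 = -0.3390, so the interval is -0.3390 ± 0.03976 = (-0.379, -0.299).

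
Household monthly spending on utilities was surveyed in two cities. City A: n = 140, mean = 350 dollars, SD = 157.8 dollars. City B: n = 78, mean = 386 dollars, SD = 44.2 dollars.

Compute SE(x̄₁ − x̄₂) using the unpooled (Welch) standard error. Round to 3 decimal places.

14.245

Standard errors of each mean: 157.8/√140 = 13.3365 and 44.2/√78 = 5.0047.
SE(x̄₁ − x̄₂) = √(13.3365² + 5.0047²) = 14.2446 for independent samples with unequal variances.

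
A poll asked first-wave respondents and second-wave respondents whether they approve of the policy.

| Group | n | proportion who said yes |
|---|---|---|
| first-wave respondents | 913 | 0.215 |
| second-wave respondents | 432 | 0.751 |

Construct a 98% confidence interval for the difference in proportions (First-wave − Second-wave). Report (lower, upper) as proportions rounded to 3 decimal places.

Each SE is √(p̂(1−p̂)/n): √(0.2150·0.7850/913) = 0.01360 and √(0.7510·0.2490/432) = 0.02081.
SE(p̂₁ − p̂₂) = √(SE₁² + SE₂²) = √(0.00018496 + 0.0004330561) = 0.02486, since the two samples are independent.
At 98% confidence z* = 2.326; margin = 2.326 × 0.02486 = 0.05782.
The difference is 0.2150 − 0.7510 = -0.5360, so the interval is -0.5360 ± 0.05782 = (-0.594, -0.478).

(-0.594, -0.478)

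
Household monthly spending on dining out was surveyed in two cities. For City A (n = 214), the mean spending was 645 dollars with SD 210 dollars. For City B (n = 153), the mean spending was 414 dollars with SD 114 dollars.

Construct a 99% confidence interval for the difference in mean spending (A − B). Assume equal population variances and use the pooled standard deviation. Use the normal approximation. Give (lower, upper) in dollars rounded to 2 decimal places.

s_p = √[((n₁−1)s₁² + (n₂−1)s₂²)/(n₁+n₂−2)] = √[(213·210² + 152·114²)/365] = 176.4854.
SE = 176.4854·√(1/214 + 1/153) = 18.6848.
With z* = 2.576, margin = 2.576 × 18.6848 = 48.1320.
x̄₁ − x̄₂ = 645 − 414 = 231.0000; interval 231.0000 ± 48.1320 = (182.87, 279.13).

(182.87, 279.13)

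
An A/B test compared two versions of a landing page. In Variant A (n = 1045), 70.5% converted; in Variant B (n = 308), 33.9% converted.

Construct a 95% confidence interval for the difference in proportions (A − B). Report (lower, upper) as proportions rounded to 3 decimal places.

The two standard errors are √(0.7050×0.2950/1045) = 0.01411 and √(0.3390×0.6610/308) = 0.02697.
Because the samples are independent, SE_diff = √(0.01411² + 0.02697²) = 0.03044.
Using z* = 1.960 for 95%, ME = 1.960 × 0.03044 = 0.05966.
p̂₁ − p̂₂ = 0.3660; interval 0.3660 ± 0.05966 gives (0.306, 0.426).

(0.306, 0.426)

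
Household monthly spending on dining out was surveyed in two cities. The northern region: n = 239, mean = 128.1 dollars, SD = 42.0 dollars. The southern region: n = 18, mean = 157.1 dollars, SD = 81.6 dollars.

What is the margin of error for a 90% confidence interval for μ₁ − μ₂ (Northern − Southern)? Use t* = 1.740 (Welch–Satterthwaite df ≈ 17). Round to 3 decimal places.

33.798

SE₁ = s₁/√n₁ = 42.0/√239 = 2.7168; SE₂ = 81.6/√18 = 19.2333.
Independent samples, unequal variances: SE_diff = √(SE₁² + SE₂²) = √(7.38100224 + 369.91982889) = 19.4242.
t* = 1.740, so margin of error = 1.740 × 19.4242 = 33.7981.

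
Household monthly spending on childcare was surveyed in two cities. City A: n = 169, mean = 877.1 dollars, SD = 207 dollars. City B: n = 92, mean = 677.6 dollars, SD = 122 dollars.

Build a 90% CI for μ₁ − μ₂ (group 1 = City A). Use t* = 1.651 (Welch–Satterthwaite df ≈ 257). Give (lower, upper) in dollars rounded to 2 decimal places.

(165.85, 233.15)

SE₁ = s₁/√n₁ = 207/√169 = 15.9231; SE₂ = 122/√92 = 12.7194.
Independent samples, unequal variances: SE_diff = √(SE₁² + SE₂²) = √(253.54511361 + 161.78313636) = 20.3796.
t* = 1.651, so margin of error = 1.651 × 20.3796 = 33.6467.
Difference in means = 877.1 − 677.6 = 199.5000.
199.5000 ± 33.6467 → (165.85, 233.15).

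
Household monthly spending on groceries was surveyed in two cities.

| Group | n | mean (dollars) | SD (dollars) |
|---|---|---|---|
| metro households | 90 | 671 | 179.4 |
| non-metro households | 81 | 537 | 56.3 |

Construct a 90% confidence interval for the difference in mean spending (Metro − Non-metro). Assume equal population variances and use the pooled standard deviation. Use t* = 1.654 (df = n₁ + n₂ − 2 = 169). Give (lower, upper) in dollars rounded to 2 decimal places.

Pooled variance s_p² = [89·179.4² + 80·56.3²] / (90+81−2) = 18449.6050, so s_p = 135.8293.
SE_diff = s_p·√(1/n₁ + 1/n₂) = 135.8293·√(1/90 + 1/81) = 20.8031.
t* = 1.654; margin = 1.654 × 20.8031 = 34.4083.
Difference = 671 − 537 = 134.0000.
134.0000 ± 34.4083 → (99.59, 168.41).

(99.59, 168.41)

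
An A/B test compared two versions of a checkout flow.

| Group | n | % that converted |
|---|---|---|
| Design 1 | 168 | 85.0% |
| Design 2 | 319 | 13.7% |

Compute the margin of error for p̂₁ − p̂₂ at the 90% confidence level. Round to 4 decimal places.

The two standard errors are √(0.8500×0.1500/168) = 0.02755 and √(0.1370×0.8630/319) = 0.01925.
Because the samples are independent, SE_diff = √(0.02755² + 0.01925²) = 0.03361.
Using z* = 1.645 for 90%, ME = 1.645 × 0.03361 = 0.05529.

0.0553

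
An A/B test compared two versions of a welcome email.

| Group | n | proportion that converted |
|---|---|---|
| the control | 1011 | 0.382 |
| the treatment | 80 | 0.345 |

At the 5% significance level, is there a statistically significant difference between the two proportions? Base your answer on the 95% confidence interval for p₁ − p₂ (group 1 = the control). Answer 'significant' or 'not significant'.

SE₁ = √(p̂₁(1−p̂₁)/n₁) = √(0.3820·0.6180/1011) = 0.01528; SE₂ = √(0.3450·0.6550/80) = 0.05315.
Independent samples: SE of the difference = √(SE₁² + SE₂²) = √(0.0002334784 + 0.0028249225) = 0.05530.
z* for 95% confidence is 1.960, so the margin of error is 1.960 × 0.05530 = 0.10839.
Point estimate p̂₁ − p̂₂ = 0.3820 − 0.3450 = 0.0370.
0.0370 ± 0.10839 → (-0.07139, 0.14539).
The interval (-0.07139, 0.14539) contains 0, so the difference is not significant.

not significant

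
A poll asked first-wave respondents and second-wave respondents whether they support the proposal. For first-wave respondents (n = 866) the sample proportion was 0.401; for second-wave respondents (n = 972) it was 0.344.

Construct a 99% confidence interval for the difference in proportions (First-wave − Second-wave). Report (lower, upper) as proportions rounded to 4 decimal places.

(-0.0011, 0.1151)

The two standard errors are √(0.4010×0.5990/866) = 0.01665 and √(0.3440×0.6560/972) = 0.01524.
Because the samples are independent, SE_diff = √(0.01665² + 0.01524²) = 0.02257.
Using z* = 2.576 for 99%, ME = 2.576 × 0.02257 = 0.05814.
p̂₁ − p̂₂ = 0.0570; interval 0.0570 ± 0.05814 gives (-0.0011, 0.1151).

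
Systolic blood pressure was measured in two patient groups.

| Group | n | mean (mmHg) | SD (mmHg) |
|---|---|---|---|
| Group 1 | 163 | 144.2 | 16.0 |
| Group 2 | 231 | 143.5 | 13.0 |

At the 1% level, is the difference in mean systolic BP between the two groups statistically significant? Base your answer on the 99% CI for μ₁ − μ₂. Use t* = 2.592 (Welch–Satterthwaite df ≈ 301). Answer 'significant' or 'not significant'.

not significant

Standard errors of each mean: 16.0/√163 = 1.2532 and 13.0/√231 = 0.8553.
SE(x̄₁ − x̄₂) = √(1.2532² + 0.8553²) = 1.5173 for independent samples with unequal variances.
With t* = 2.592, the margin is 2.592 × 1.5173 = 3.9328.
x̄₁ − x̄₂ = 144.2 − 143.5 = 0.7000; the interval is 0.7000 ± 3.9328 = (-3.2328, 4.6328).
The interval (-3.2328, 4.6328) contains 0, so the difference is not significant.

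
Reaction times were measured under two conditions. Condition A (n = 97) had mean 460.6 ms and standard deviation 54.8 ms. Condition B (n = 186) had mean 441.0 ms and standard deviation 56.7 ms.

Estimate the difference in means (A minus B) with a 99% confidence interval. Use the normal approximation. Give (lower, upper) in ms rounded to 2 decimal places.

Per-group SEs: s₁/√n₁ = 54.8/√97 = 5.5641, s₂/√n₂ = 56.7/√186 = 4.1574.
Unpooled SE of the difference: √(30.95920881 + 17.28397476) = 6.9457.
Margin of error = z* · SE = 2.576 × 6.9457 = 17.8921.
x̄₁ − x̄₂ = 460.6 − 441.0 = 19.6000.
CI: 19.6000 ± 17.8921 = (1.71, 37.49).

(1.71, 37.49)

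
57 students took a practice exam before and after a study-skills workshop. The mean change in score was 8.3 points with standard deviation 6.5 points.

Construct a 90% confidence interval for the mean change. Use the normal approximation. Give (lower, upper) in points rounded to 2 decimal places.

(6.88, 9.72)

Paired design: SE = s_d/√n = 6.5/√57 = 0.8609.
z* = 1.645; margin of error = 1.645 × 0.8609 = 1.4162.
8.3 ± 1.4162 → (6.88, 9.72).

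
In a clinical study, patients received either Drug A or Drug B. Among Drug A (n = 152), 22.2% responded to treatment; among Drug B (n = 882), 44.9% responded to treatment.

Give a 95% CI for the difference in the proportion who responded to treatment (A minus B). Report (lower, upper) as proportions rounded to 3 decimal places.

(-0.301, -0.153)

SE₁ = √(p̂₁(1−p̂₁)/n₁) = √(0.2220·0.7780/152) = 0.03371; SE₂ = √(0.4490·0.5510/882) = 0.01675.
Independent samples: SE of the difference = √(SE₁² + SE₂²) = √(0.0011363641 + 0.0002805625) = 0.03764.
z* for 95% confidence is 1.960, so the margin of error is 1.960 × 0.03764 = 0.07377.
Point estimate p̂₁ − p̂₂ = 0.2220 − 0.4490 = -0.2270.
-0.2270 ± 0.07377 → (-0.301, -0.153).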